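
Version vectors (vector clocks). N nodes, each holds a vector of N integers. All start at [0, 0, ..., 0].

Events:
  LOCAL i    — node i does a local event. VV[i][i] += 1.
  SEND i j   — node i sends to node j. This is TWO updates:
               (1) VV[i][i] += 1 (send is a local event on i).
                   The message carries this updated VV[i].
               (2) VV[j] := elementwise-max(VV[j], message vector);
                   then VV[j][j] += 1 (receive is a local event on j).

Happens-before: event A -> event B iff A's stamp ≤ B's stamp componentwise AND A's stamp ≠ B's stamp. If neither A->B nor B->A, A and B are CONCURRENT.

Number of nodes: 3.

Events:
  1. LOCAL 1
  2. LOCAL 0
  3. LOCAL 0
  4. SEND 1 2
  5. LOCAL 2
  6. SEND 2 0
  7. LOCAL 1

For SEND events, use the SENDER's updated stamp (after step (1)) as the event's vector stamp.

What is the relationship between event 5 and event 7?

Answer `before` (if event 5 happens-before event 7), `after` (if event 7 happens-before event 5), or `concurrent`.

Answer: concurrent

Derivation:
Initial: VV[0]=[0, 0, 0]
Initial: VV[1]=[0, 0, 0]
Initial: VV[2]=[0, 0, 0]
Event 1: LOCAL 1: VV[1][1]++ -> VV[1]=[0, 1, 0]
Event 2: LOCAL 0: VV[0][0]++ -> VV[0]=[1, 0, 0]
Event 3: LOCAL 0: VV[0][0]++ -> VV[0]=[2, 0, 0]
Event 4: SEND 1->2: VV[1][1]++ -> VV[1]=[0, 2, 0], msg_vec=[0, 2, 0]; VV[2]=max(VV[2],msg_vec) then VV[2][2]++ -> VV[2]=[0, 2, 1]
Event 5: LOCAL 2: VV[2][2]++ -> VV[2]=[0, 2, 2]
Event 6: SEND 2->0: VV[2][2]++ -> VV[2]=[0, 2, 3], msg_vec=[0, 2, 3]; VV[0]=max(VV[0],msg_vec) then VV[0][0]++ -> VV[0]=[3, 2, 3]
Event 7: LOCAL 1: VV[1][1]++ -> VV[1]=[0, 3, 0]
Event 5 stamp: [0, 2, 2]
Event 7 stamp: [0, 3, 0]
[0, 2, 2] <= [0, 3, 0]? False
[0, 3, 0] <= [0, 2, 2]? False
Relation: concurrent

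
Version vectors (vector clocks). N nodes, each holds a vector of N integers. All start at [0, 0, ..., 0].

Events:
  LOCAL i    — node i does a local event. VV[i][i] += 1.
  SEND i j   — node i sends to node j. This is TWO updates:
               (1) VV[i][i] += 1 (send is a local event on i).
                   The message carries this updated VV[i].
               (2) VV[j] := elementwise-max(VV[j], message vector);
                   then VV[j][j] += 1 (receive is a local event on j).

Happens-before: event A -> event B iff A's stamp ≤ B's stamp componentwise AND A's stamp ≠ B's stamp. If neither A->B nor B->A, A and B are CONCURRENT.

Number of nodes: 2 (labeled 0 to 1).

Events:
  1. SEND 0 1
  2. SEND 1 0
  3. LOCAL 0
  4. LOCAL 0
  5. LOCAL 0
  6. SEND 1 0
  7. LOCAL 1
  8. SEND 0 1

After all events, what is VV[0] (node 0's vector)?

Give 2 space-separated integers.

Answer: 7 3

Derivation:
Initial: VV[0]=[0, 0]
Initial: VV[1]=[0, 0]
Event 1: SEND 0->1: VV[0][0]++ -> VV[0]=[1, 0], msg_vec=[1, 0]; VV[1]=max(VV[1],msg_vec) then VV[1][1]++ -> VV[1]=[1, 1]
Event 2: SEND 1->0: VV[1][1]++ -> VV[1]=[1, 2], msg_vec=[1, 2]; VV[0]=max(VV[0],msg_vec) then VV[0][0]++ -> VV[0]=[2, 2]
Event 3: LOCAL 0: VV[0][0]++ -> VV[0]=[3, 2]
Event 4: LOCAL 0: VV[0][0]++ -> VV[0]=[4, 2]
Event 5: LOCAL 0: VV[0][0]++ -> VV[0]=[5, 2]
Event 6: SEND 1->0: VV[1][1]++ -> VV[1]=[1, 3], msg_vec=[1, 3]; VV[0]=max(VV[0],msg_vec) then VV[0][0]++ -> VV[0]=[6, 3]
Event 7: LOCAL 1: VV[1][1]++ -> VV[1]=[1, 4]
Event 8: SEND 0->1: VV[0][0]++ -> VV[0]=[7, 3], msg_vec=[7, 3]; VV[1]=max(VV[1],msg_vec) then VV[1][1]++ -> VV[1]=[7, 5]
Final vectors: VV[0]=[7, 3]; VV[1]=[7, 5]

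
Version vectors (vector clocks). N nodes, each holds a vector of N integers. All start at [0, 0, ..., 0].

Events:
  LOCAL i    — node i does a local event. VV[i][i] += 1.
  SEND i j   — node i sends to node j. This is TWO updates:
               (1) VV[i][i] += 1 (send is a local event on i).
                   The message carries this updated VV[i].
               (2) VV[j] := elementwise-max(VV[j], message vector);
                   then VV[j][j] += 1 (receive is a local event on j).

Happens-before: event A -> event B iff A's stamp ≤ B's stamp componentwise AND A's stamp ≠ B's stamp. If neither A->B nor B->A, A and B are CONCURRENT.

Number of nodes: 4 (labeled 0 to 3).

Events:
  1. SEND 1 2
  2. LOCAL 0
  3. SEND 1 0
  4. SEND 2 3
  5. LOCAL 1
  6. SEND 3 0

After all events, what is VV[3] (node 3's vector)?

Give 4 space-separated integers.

Answer: 0 1 2 2

Derivation:
Initial: VV[0]=[0, 0, 0, 0]
Initial: VV[1]=[0, 0, 0, 0]
Initial: VV[2]=[0, 0, 0, 0]
Initial: VV[3]=[0, 0, 0, 0]
Event 1: SEND 1->2: VV[1][1]++ -> VV[1]=[0, 1, 0, 0], msg_vec=[0, 1, 0, 0]; VV[2]=max(VV[2],msg_vec) then VV[2][2]++ -> VV[2]=[0, 1, 1, 0]
Event 2: LOCAL 0: VV[0][0]++ -> VV[0]=[1, 0, 0, 0]
Event 3: SEND 1->0: VV[1][1]++ -> VV[1]=[0, 2, 0, 0], msg_vec=[0, 2, 0, 0]; VV[0]=max(VV[0],msg_vec) then VV[0][0]++ -> VV[0]=[2, 2, 0, 0]
Event 4: SEND 2->3: VV[2][2]++ -> VV[2]=[0, 1, 2, 0], msg_vec=[0, 1, 2, 0]; VV[3]=max(VV[3],msg_vec) then VV[3][3]++ -> VV[3]=[0, 1, 2, 1]
Event 5: LOCAL 1: VV[1][1]++ -> VV[1]=[0, 3, 0, 0]
Event 6: SEND 3->0: VV[3][3]++ -> VV[3]=[0, 1, 2, 2], msg_vec=[0, 1, 2, 2]; VV[0]=max(VV[0],msg_vec) then VV[0][0]++ -> VV[0]=[3, 2, 2, 2]
Final vectors: VV[0]=[3, 2, 2, 2]; VV[1]=[0, 3, 0, 0]; VV[2]=[0, 1, 2, 0]; VV[3]=[0, 1, 2, 2]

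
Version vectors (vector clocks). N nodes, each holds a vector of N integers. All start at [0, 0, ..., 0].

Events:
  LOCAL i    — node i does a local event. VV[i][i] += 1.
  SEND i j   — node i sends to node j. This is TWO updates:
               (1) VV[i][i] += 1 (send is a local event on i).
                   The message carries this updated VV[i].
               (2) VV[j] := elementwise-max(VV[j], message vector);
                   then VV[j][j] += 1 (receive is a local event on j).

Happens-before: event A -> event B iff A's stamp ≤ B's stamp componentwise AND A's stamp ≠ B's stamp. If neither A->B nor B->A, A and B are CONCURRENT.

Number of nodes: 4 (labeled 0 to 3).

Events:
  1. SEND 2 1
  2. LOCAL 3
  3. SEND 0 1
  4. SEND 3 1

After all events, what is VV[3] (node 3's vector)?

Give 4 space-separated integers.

Initial: VV[0]=[0, 0, 0, 0]
Initial: VV[1]=[0, 0, 0, 0]
Initial: VV[2]=[0, 0, 0, 0]
Initial: VV[3]=[0, 0, 0, 0]
Event 1: SEND 2->1: VV[2][2]++ -> VV[2]=[0, 0, 1, 0], msg_vec=[0, 0, 1, 0]; VV[1]=max(VV[1],msg_vec) then VV[1][1]++ -> VV[1]=[0, 1, 1, 0]
Event 2: LOCAL 3: VV[3][3]++ -> VV[3]=[0, 0, 0, 1]
Event 3: SEND 0->1: VV[0][0]++ -> VV[0]=[1, 0, 0, 0], msg_vec=[1, 0, 0, 0]; VV[1]=max(VV[1],msg_vec) then VV[1][1]++ -> VV[1]=[1, 2, 1, 0]
Event 4: SEND 3->1: VV[3][3]++ -> VV[3]=[0, 0, 0, 2], msg_vec=[0, 0, 0, 2]; VV[1]=max(VV[1],msg_vec) then VV[1][1]++ -> VV[1]=[1, 3, 1, 2]
Final vectors: VV[0]=[1, 0, 0, 0]; VV[1]=[1, 3, 1, 2]; VV[2]=[0, 0, 1, 0]; VV[3]=[0, 0, 0, 2]

Answer: 0 0 0 2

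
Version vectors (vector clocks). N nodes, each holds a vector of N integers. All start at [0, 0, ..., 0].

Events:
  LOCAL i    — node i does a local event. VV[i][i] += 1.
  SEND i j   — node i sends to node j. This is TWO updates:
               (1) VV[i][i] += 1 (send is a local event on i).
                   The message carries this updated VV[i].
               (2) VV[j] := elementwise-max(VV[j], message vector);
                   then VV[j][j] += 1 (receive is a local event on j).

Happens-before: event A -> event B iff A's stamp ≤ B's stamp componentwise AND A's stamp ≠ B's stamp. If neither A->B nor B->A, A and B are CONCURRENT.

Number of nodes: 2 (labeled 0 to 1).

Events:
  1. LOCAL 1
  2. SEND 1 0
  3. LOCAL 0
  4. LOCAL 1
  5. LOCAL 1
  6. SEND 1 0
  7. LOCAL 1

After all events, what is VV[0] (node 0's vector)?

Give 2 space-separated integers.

Answer: 3 5

Derivation:
Initial: VV[0]=[0, 0]
Initial: VV[1]=[0, 0]
Event 1: LOCAL 1: VV[1][1]++ -> VV[1]=[0, 1]
Event 2: SEND 1->0: VV[1][1]++ -> VV[1]=[0, 2], msg_vec=[0, 2]; VV[0]=max(VV[0],msg_vec) then VV[0][0]++ -> VV[0]=[1, 2]
Event 3: LOCAL 0: VV[0][0]++ -> VV[0]=[2, 2]
Event 4: LOCAL 1: VV[1][1]++ -> VV[1]=[0, 3]
Event 5: LOCAL 1: VV[1][1]++ -> VV[1]=[0, 4]
Event 6: SEND 1->0: VV[1][1]++ -> VV[1]=[0, 5], msg_vec=[0, 5]; VV[0]=max(VV[0],msg_vec) then VV[0][0]++ -> VV[0]=[3, 5]
Event 7: LOCAL 1: VV[1][1]++ -> VV[1]=[0, 6]
Final vectors: VV[0]=[3, 5]; VV[1]=[0, 6]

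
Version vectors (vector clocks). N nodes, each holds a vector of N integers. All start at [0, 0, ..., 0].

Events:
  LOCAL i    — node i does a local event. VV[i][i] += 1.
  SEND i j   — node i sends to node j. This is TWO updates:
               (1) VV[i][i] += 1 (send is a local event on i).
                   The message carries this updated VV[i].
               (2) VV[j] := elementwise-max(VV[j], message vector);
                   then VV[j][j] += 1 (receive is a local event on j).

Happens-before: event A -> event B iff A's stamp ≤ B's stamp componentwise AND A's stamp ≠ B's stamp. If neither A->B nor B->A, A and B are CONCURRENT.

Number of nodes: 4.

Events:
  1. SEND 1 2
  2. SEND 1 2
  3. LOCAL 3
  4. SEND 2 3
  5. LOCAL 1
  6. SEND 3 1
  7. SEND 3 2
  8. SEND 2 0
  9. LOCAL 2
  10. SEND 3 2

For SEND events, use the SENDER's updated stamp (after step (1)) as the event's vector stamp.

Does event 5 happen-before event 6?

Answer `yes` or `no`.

Answer: no

Derivation:
Initial: VV[0]=[0, 0, 0, 0]
Initial: VV[1]=[0, 0, 0, 0]
Initial: VV[2]=[0, 0, 0, 0]
Initial: VV[3]=[0, 0, 0, 0]
Event 1: SEND 1->2: VV[1][1]++ -> VV[1]=[0, 1, 0, 0], msg_vec=[0, 1, 0, 0]; VV[2]=max(VV[2],msg_vec) then VV[2][2]++ -> VV[2]=[0, 1, 1, 0]
Event 2: SEND 1->2: VV[1][1]++ -> VV[1]=[0, 2, 0, 0], msg_vec=[0, 2, 0, 0]; VV[2]=max(VV[2],msg_vec) then VV[2][2]++ -> VV[2]=[0, 2, 2, 0]
Event 3: LOCAL 3: VV[3][3]++ -> VV[3]=[0, 0, 0, 1]
Event 4: SEND 2->3: VV[2][2]++ -> VV[2]=[0, 2, 3, 0], msg_vec=[0, 2, 3, 0]; VV[3]=max(VV[3],msg_vec) then VV[3][3]++ -> VV[3]=[0, 2, 3, 2]
Event 5: LOCAL 1: VV[1][1]++ -> VV[1]=[0, 3, 0, 0]
Event 6: SEND 3->1: VV[3][3]++ -> VV[3]=[0, 2, 3, 3], msg_vec=[0, 2, 3, 3]; VV[1]=max(VV[1],msg_vec) then VV[1][1]++ -> VV[1]=[0, 4, 3, 3]
Event 7: SEND 3->2: VV[3][3]++ -> VV[3]=[0, 2, 3, 4], msg_vec=[0, 2, 3, 4]; VV[2]=max(VV[2],msg_vec) then VV[2][2]++ -> VV[2]=[0, 2, 4, 4]
Event 8: SEND 2->0: VV[2][2]++ -> VV[2]=[0, 2, 5, 4], msg_vec=[0, 2, 5, 4]; VV[0]=max(VV[0],msg_vec) then VV[0][0]++ -> VV[0]=[1, 2, 5, 4]
Event 9: LOCAL 2: VV[2][2]++ -> VV[2]=[0, 2, 6, 4]
Event 10: SEND 3->2: VV[3][3]++ -> VV[3]=[0, 2, 3, 5], msg_vec=[0, 2, 3, 5]; VV[2]=max(VV[2],msg_vec) then VV[2][2]++ -> VV[2]=[0, 2, 7, 5]
Event 5 stamp: [0, 3, 0, 0]
Event 6 stamp: [0, 2, 3, 3]
[0, 3, 0, 0] <= [0, 2, 3, 3]? False. Equal? False. Happens-before: False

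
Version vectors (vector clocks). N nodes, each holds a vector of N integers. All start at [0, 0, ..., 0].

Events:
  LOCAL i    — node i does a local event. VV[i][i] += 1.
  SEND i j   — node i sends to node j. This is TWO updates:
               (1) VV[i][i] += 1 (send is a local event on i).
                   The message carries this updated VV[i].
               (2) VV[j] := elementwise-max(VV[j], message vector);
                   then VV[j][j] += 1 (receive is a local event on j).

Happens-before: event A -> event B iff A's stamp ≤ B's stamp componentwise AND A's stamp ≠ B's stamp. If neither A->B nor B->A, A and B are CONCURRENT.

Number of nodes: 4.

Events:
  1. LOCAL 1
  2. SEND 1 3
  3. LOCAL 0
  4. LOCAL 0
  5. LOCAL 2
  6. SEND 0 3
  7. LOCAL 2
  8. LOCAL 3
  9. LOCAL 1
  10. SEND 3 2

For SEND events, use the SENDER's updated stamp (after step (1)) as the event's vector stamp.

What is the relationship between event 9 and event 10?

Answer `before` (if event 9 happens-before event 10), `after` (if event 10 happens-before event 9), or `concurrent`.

Initial: VV[0]=[0, 0, 0, 0]
Initial: VV[1]=[0, 0, 0, 0]
Initial: VV[2]=[0, 0, 0, 0]
Initial: VV[3]=[0, 0, 0, 0]
Event 1: LOCAL 1: VV[1][1]++ -> VV[1]=[0, 1, 0, 0]
Event 2: SEND 1->3: VV[1][1]++ -> VV[1]=[0, 2, 0, 0], msg_vec=[0, 2, 0, 0]; VV[3]=max(VV[3],msg_vec) then VV[3][3]++ -> VV[3]=[0, 2, 0, 1]
Event 3: LOCAL 0: VV[0][0]++ -> VV[0]=[1, 0, 0, 0]
Event 4: LOCAL 0: VV[0][0]++ -> VV[0]=[2, 0, 0, 0]
Event 5: LOCAL 2: VV[2][2]++ -> VV[2]=[0, 0, 1, 0]
Event 6: SEND 0->3: VV[0][0]++ -> VV[0]=[3, 0, 0, 0], msg_vec=[3, 0, 0, 0]; VV[3]=max(VV[3],msg_vec) then VV[3][3]++ -> VV[3]=[3, 2, 0, 2]
Event 7: LOCAL 2: VV[2][2]++ -> VV[2]=[0, 0, 2, 0]
Event 8: LOCAL 3: VV[3][3]++ -> VV[3]=[3, 2, 0, 3]
Event 9: LOCAL 1: VV[1][1]++ -> VV[1]=[0, 3, 0, 0]
Event 10: SEND 3->2: VV[3][3]++ -> VV[3]=[3, 2, 0, 4], msg_vec=[3, 2, 0, 4]; VV[2]=max(VV[2],msg_vec) then VV[2][2]++ -> VV[2]=[3, 2, 3, 4]
Event 9 stamp: [0, 3, 0, 0]
Event 10 stamp: [3, 2, 0, 4]
[0, 3, 0, 0] <= [3, 2, 0, 4]? False
[3, 2, 0, 4] <= [0, 3, 0, 0]? False
Relation: concurrent

Answer: concurrent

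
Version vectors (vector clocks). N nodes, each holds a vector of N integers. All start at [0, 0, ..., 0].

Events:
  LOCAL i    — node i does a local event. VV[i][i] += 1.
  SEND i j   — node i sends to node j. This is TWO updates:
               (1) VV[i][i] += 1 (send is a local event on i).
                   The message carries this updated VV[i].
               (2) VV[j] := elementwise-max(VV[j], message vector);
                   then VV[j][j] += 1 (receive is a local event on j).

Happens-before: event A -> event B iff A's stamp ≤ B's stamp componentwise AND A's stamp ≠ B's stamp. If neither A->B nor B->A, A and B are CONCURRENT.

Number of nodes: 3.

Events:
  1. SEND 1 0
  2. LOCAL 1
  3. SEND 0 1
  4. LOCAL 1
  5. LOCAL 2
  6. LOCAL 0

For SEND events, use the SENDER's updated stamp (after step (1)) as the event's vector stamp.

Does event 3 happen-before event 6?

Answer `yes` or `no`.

Answer: yes

Derivation:
Initial: VV[0]=[0, 0, 0]
Initial: VV[1]=[0, 0, 0]
Initial: VV[2]=[0, 0, 0]
Event 1: SEND 1->0: VV[1][1]++ -> VV[1]=[0, 1, 0], msg_vec=[0, 1, 0]; VV[0]=max(VV[0],msg_vec) then VV[0][0]++ -> VV[0]=[1, 1, 0]
Event 2: LOCAL 1: VV[1][1]++ -> VV[1]=[0, 2, 0]
Event 3: SEND 0->1: VV[0][0]++ -> VV[0]=[2, 1, 0], msg_vec=[2, 1, 0]; VV[1]=max(VV[1],msg_vec) then VV[1][1]++ -> VV[1]=[2, 3, 0]
Event 4: LOCAL 1: VV[1][1]++ -> VV[1]=[2, 4, 0]
Event 5: LOCAL 2: VV[2][2]++ -> VV[2]=[0, 0, 1]
Event 6: LOCAL 0: VV[0][0]++ -> VV[0]=[3, 1, 0]
Event 3 stamp: [2, 1, 0]
Event 6 stamp: [3, 1, 0]
[2, 1, 0] <= [3, 1, 0]? True. Equal? False. Happens-before: True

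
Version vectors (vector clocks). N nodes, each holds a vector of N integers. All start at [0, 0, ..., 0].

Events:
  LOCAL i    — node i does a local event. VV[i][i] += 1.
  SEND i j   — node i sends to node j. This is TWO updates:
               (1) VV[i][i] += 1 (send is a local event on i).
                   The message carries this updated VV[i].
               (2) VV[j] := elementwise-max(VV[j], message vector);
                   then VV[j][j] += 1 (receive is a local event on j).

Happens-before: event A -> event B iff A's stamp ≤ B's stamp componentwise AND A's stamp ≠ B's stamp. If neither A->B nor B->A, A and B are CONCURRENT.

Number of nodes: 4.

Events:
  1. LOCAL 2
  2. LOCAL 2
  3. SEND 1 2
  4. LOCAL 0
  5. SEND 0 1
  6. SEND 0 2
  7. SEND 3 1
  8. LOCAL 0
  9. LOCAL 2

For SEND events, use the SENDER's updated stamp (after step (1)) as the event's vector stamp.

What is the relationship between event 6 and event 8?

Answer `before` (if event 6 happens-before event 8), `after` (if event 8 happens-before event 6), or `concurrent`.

Initial: VV[0]=[0, 0, 0, 0]
Initial: VV[1]=[0, 0, 0, 0]
Initial: VV[2]=[0, 0, 0, 0]
Initial: VV[3]=[0, 0, 0, 0]
Event 1: LOCAL 2: VV[2][2]++ -> VV[2]=[0, 0, 1, 0]
Event 2: LOCAL 2: VV[2][2]++ -> VV[2]=[0, 0, 2, 0]
Event 3: SEND 1->2: VV[1][1]++ -> VV[1]=[0, 1, 0, 0], msg_vec=[0, 1, 0, 0]; VV[2]=max(VV[2],msg_vec) then VV[2][2]++ -> VV[2]=[0, 1, 3, 0]
Event 4: LOCAL 0: VV[0][0]++ -> VV[0]=[1, 0, 0, 0]
Event 5: SEND 0->1: VV[0][0]++ -> VV[0]=[2, 0, 0, 0], msg_vec=[2, 0, 0, 0]; VV[1]=max(VV[1],msg_vec) then VV[1][1]++ -> VV[1]=[2, 2, 0, 0]
Event 6: SEND 0->2: VV[0][0]++ -> VV[0]=[3, 0, 0, 0], msg_vec=[3, 0, 0, 0]; VV[2]=max(VV[2],msg_vec) then VV[2][2]++ -> VV[2]=[3, 1, 4, 0]
Event 7: SEND 3->1: VV[3][3]++ -> VV[3]=[0, 0, 0, 1], msg_vec=[0, 0, 0, 1]; VV[1]=max(VV[1],msg_vec) then VV[1][1]++ -> VV[1]=[2, 3, 0, 1]
Event 8: LOCAL 0: VV[0][0]++ -> VV[0]=[4, 0, 0, 0]
Event 9: LOCAL 2: VV[2][2]++ -> VV[2]=[3, 1, 5, 0]
Event 6 stamp: [3, 0, 0, 0]
Event 8 stamp: [4, 0, 0, 0]
[3, 0, 0, 0] <= [4, 0, 0, 0]? True
[4, 0, 0, 0] <= [3, 0, 0, 0]? False
Relation: before

Answer: before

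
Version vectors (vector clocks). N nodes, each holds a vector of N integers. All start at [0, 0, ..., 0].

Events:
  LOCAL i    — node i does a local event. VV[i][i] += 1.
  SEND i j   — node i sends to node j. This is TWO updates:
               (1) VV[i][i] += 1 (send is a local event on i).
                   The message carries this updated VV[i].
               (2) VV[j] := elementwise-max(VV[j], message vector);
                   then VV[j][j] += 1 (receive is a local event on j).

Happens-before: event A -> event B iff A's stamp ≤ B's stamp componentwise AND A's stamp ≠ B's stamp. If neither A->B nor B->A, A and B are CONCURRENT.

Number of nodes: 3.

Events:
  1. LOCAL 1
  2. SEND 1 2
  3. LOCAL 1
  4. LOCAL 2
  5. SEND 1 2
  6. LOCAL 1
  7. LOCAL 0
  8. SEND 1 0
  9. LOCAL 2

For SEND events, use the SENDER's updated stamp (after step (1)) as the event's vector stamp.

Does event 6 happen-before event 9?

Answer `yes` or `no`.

Answer: no

Derivation:
Initial: VV[0]=[0, 0, 0]
Initial: VV[1]=[0, 0, 0]
Initial: VV[2]=[0, 0, 0]
Event 1: LOCAL 1: VV[1][1]++ -> VV[1]=[0, 1, 0]
Event 2: SEND 1->2: VV[1][1]++ -> VV[1]=[0, 2, 0], msg_vec=[0, 2, 0]; VV[2]=max(VV[2],msg_vec) then VV[2][2]++ -> VV[2]=[0, 2, 1]
Event 3: LOCAL 1: VV[1][1]++ -> VV[1]=[0, 3, 0]
Event 4: LOCAL 2: VV[2][2]++ -> VV[2]=[0, 2, 2]
Event 5: SEND 1->2: VV[1][1]++ -> VV[1]=[0, 4, 0], msg_vec=[0, 4, 0]; VV[2]=max(VV[2],msg_vec) then VV[2][2]++ -> VV[2]=[0, 4, 3]
Event 6: LOCAL 1: VV[1][1]++ -> VV[1]=[0, 5, 0]
Event 7: LOCAL 0: VV[0][0]++ -> VV[0]=[1, 0, 0]
Event 8: SEND 1->0: VV[1][1]++ -> VV[1]=[0, 6, 0], msg_vec=[0, 6, 0]; VV[0]=max(VV[0],msg_vec) then VV[0][0]++ -> VV[0]=[2, 6, 0]
Event 9: LOCAL 2: VV[2][2]++ -> VV[2]=[0, 4, 4]
Event 6 stamp: [0, 5, 0]
Event 9 stamp: [0, 4, 4]
[0, 5, 0] <= [0, 4, 4]? False. Equal? False. Happens-before: False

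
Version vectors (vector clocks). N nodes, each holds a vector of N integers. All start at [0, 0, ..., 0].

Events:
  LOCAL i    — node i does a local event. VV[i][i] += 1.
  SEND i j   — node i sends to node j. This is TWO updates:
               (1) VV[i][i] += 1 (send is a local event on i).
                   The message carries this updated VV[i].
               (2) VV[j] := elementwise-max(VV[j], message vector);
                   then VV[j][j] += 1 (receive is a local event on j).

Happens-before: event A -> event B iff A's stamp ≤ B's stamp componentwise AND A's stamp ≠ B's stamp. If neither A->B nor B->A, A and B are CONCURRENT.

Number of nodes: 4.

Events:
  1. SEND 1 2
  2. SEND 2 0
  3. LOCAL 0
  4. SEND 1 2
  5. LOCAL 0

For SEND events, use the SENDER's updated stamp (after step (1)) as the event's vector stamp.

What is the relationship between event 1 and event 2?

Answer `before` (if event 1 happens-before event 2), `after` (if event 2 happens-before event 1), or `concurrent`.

Answer: before

Derivation:
Initial: VV[0]=[0, 0, 0, 0]
Initial: VV[1]=[0, 0, 0, 0]
Initial: VV[2]=[0, 0, 0, 0]
Initial: VV[3]=[0, 0, 0, 0]
Event 1: SEND 1->2: VV[1][1]++ -> VV[1]=[0, 1, 0, 0], msg_vec=[0, 1, 0, 0]; VV[2]=max(VV[2],msg_vec) then VV[2][2]++ -> VV[2]=[0, 1, 1, 0]
Event 2: SEND 2->0: VV[2][2]++ -> VV[2]=[0, 1, 2, 0], msg_vec=[0, 1, 2, 0]; VV[0]=max(VV[0],msg_vec) then VV[0][0]++ -> VV[0]=[1, 1, 2, 0]
Event 3: LOCAL 0: VV[0][0]++ -> VV[0]=[2, 1, 2, 0]
Event 4: SEND 1->2: VV[1][1]++ -> VV[1]=[0, 2, 0, 0], msg_vec=[0, 2, 0, 0]; VV[2]=max(VV[2],msg_vec) then VV[2][2]++ -> VV[2]=[0, 2, 3, 0]
Event 5: LOCAL 0: VV[0][0]++ -> VV[0]=[3, 1, 2, 0]
Event 1 stamp: [0, 1, 0, 0]
Event 2 stamp: [0, 1, 2, 0]
[0, 1, 0, 0] <= [0, 1, 2, 0]? True
[0, 1, 2, 0] <= [0, 1, 0, 0]? False
Relation: before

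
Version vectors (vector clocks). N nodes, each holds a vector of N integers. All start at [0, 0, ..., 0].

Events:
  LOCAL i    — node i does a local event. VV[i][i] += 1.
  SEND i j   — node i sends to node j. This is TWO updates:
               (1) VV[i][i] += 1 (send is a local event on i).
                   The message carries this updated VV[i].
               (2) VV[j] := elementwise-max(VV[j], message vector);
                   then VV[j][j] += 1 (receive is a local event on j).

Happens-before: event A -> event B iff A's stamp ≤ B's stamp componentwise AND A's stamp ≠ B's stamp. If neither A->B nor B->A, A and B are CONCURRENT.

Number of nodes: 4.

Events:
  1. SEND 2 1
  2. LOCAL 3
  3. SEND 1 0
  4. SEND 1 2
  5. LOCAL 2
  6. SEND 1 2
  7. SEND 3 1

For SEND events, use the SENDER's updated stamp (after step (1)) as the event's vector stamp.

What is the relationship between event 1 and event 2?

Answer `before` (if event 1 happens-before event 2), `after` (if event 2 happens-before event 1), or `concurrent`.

Answer: concurrent

Derivation:
Initial: VV[0]=[0, 0, 0, 0]
Initial: VV[1]=[0, 0, 0, 0]
Initial: VV[2]=[0, 0, 0, 0]
Initial: VV[3]=[0, 0, 0, 0]
Event 1: SEND 2->1: VV[2][2]++ -> VV[2]=[0, 0, 1, 0], msg_vec=[0, 0, 1, 0]; VV[1]=max(VV[1],msg_vec) then VV[1][1]++ -> VV[1]=[0, 1, 1, 0]
Event 2: LOCAL 3: VV[3][3]++ -> VV[3]=[0, 0, 0, 1]
Event 3: SEND 1->0: VV[1][1]++ -> VV[1]=[0, 2, 1, 0], msg_vec=[0, 2, 1, 0]; VV[0]=max(VV[0],msg_vec) then VV[0][0]++ -> VV[0]=[1, 2, 1, 0]
Event 4: SEND 1->2: VV[1][1]++ -> VV[1]=[0, 3, 1, 0], msg_vec=[0, 3, 1, 0]; VV[2]=max(VV[2],msg_vec) then VV[2][2]++ -> VV[2]=[0, 3, 2, 0]
Event 5: LOCAL 2: VV[2][2]++ -> VV[2]=[0, 3, 3, 0]
Event 6: SEND 1->2: VV[1][1]++ -> VV[1]=[0, 4, 1, 0], msg_vec=[0, 4, 1, 0]; VV[2]=max(VV[2],msg_vec) then VV[2][2]++ -> VV[2]=[0, 4, 4, 0]
Event 7: SEND 3->1: VV[3][3]++ -> VV[3]=[0, 0, 0, 2], msg_vec=[0, 0, 0, 2]; VV[1]=max(VV[1],msg_vec) then VV[1][1]++ -> VV[1]=[0, 5, 1, 2]
Event 1 stamp: [0, 0, 1, 0]
Event 2 stamp: [0, 0, 0, 1]
[0, 0, 1, 0] <= [0, 0, 0, 1]? False
[0, 0, 0, 1] <= [0, 0, 1, 0]? False
Relation: concurrent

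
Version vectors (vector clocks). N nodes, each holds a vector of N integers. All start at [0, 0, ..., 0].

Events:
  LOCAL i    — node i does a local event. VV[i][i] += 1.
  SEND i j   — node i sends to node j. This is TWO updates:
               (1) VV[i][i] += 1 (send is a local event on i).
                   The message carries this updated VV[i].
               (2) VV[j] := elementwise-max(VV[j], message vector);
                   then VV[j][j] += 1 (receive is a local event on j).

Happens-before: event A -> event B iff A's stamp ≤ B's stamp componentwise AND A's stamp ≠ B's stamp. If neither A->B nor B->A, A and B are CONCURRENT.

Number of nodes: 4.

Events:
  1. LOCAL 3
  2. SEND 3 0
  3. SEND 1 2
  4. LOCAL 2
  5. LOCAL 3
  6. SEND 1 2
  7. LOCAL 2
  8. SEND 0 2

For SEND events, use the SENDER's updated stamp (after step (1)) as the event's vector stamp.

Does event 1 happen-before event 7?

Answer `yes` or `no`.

Answer: no

Derivation:
Initial: VV[0]=[0, 0, 0, 0]
Initial: VV[1]=[0, 0, 0, 0]
Initial: VV[2]=[0, 0, 0, 0]
Initial: VV[3]=[0, 0, 0, 0]
Event 1: LOCAL 3: VV[3][3]++ -> VV[3]=[0, 0, 0, 1]
Event 2: SEND 3->0: VV[3][3]++ -> VV[3]=[0, 0, 0, 2], msg_vec=[0, 0, 0, 2]; VV[0]=max(VV[0],msg_vec) then VV[0][0]++ -> VV[0]=[1, 0, 0, 2]
Event 3: SEND 1->2: VV[1][1]++ -> VV[1]=[0, 1, 0, 0], msg_vec=[0, 1, 0, 0]; VV[2]=max(VV[2],msg_vec) then VV[2][2]++ -> VV[2]=[0, 1, 1, 0]
Event 4: LOCAL 2: VV[2][2]++ -> VV[2]=[0, 1, 2, 0]
Event 5: LOCAL 3: VV[3][3]++ -> VV[3]=[0, 0, 0, 3]
Event 6: SEND 1->2: VV[1][1]++ -> VV[1]=[0, 2, 0, 0], msg_vec=[0, 2, 0, 0]; VV[2]=max(VV[2],msg_vec) then VV[2][2]++ -> VV[2]=[0, 2, 3, 0]
Event 7: LOCAL 2: VV[2][2]++ -> VV[2]=[0, 2, 4, 0]
Event 8: SEND 0->2: VV[0][0]++ -> VV[0]=[2, 0, 0, 2], msg_vec=[2, 0, 0, 2]; VV[2]=max(VV[2],msg_vec) then VV[2][2]++ -> VV[2]=[2, 2, 5, 2]
Event 1 stamp: [0, 0, 0, 1]
Event 7 stamp: [0, 2, 4, 0]
[0, 0, 0, 1] <= [0, 2, 4, 0]? False. Equal? False. Happens-before: False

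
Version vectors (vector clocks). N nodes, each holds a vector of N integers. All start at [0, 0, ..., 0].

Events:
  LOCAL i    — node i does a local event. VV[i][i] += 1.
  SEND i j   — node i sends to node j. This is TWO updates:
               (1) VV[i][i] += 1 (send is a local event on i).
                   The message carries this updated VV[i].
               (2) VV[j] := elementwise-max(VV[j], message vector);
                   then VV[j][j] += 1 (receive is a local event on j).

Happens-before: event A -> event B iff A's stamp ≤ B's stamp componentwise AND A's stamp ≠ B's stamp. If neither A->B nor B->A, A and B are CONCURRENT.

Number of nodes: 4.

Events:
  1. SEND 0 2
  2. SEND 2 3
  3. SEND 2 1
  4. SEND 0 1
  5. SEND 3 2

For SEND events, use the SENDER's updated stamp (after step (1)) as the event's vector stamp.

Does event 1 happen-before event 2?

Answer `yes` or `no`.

Answer: yes

Derivation:
Initial: VV[0]=[0, 0, 0, 0]
Initial: VV[1]=[0, 0, 0, 0]
Initial: VV[2]=[0, 0, 0, 0]
Initial: VV[3]=[0, 0, 0, 0]
Event 1: SEND 0->2: VV[0][0]++ -> VV[0]=[1, 0, 0, 0], msg_vec=[1, 0, 0, 0]; VV[2]=max(VV[2],msg_vec) then VV[2][2]++ -> VV[2]=[1, 0, 1, 0]
Event 2: SEND 2->3: VV[2][2]++ -> VV[2]=[1, 0, 2, 0], msg_vec=[1, 0, 2, 0]; VV[3]=max(VV[3],msg_vec) then VV[3][3]++ -> VV[3]=[1, 0, 2, 1]
Event 3: SEND 2->1: VV[2][2]++ -> VV[2]=[1, 0, 3, 0], msg_vec=[1, 0, 3, 0]; VV[1]=max(VV[1],msg_vec) then VV[1][1]++ -> VV[1]=[1, 1, 3, 0]
Event 4: SEND 0->1: VV[0][0]++ -> VV[0]=[2, 0, 0, 0], msg_vec=[2, 0, 0, 0]; VV[1]=max(VV[1],msg_vec) then VV[1][1]++ -> VV[1]=[2, 2, 3, 0]
Event 5: SEND 3->2: VV[3][3]++ -> VV[3]=[1, 0, 2, 2], msg_vec=[1, 0, 2, 2]; VV[2]=max(VV[2],msg_vec) then VV[2][2]++ -> VV[2]=[1, 0, 4, 2]
Event 1 stamp: [1, 0, 0, 0]
Event 2 stamp: [1, 0, 2, 0]
[1, 0, 0, 0] <= [1, 0, 2, 0]? True. Equal? False. Happens-before: True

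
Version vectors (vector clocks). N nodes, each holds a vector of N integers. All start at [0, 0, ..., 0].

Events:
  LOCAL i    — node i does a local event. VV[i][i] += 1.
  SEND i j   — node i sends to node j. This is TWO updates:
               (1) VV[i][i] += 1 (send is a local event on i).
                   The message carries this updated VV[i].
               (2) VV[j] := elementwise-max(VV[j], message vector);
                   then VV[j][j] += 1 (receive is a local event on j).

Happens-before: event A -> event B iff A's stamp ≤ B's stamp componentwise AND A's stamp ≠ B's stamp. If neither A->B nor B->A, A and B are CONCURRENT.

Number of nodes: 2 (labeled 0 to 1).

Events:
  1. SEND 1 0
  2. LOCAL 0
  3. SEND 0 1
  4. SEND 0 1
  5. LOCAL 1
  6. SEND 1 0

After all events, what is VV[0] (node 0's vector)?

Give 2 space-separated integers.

Answer: 5 5

Derivation:
Initial: VV[0]=[0, 0]
Initial: VV[1]=[0, 0]
Event 1: SEND 1->0: VV[1][1]++ -> VV[1]=[0, 1], msg_vec=[0, 1]; VV[0]=max(VV[0],msg_vec) then VV[0][0]++ -> VV[0]=[1, 1]
Event 2: LOCAL 0: VV[0][0]++ -> VV[0]=[2, 1]
Event 3: SEND 0->1: VV[0][0]++ -> VV[0]=[3, 1], msg_vec=[3, 1]; VV[1]=max(VV[1],msg_vec) then VV[1][1]++ -> VV[1]=[3, 2]
Event 4: SEND 0->1: VV[0][0]++ -> VV[0]=[4, 1], msg_vec=[4, 1]; VV[1]=max(VV[1],msg_vec) then VV[1][1]++ -> VV[1]=[4, 3]
Event 5: LOCAL 1: VV[1][1]++ -> VV[1]=[4, 4]
Event 6: SEND 1->0: VV[1][1]++ -> VV[1]=[4, 5], msg_vec=[4, 5]; VV[0]=max(VV[0],msg_vec) then VV[0][0]++ -> VV[0]=[5, 5]
Final vectors: VV[0]=[5, 5]; VV[1]=[4, 5]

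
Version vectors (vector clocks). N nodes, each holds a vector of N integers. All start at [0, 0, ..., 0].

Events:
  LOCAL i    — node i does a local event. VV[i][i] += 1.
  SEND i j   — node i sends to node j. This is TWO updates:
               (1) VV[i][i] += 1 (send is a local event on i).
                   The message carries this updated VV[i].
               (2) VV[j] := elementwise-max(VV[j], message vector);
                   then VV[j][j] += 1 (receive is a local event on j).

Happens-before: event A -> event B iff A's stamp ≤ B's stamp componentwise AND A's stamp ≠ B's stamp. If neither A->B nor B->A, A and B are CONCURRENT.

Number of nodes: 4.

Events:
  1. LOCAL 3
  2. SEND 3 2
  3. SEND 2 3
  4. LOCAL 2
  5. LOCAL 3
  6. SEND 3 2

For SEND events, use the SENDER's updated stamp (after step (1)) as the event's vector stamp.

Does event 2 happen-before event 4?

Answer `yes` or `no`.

Initial: VV[0]=[0, 0, 0, 0]
Initial: VV[1]=[0, 0, 0, 0]
Initial: VV[2]=[0, 0, 0, 0]
Initial: VV[3]=[0, 0, 0, 0]
Event 1: LOCAL 3: VV[3][3]++ -> VV[3]=[0, 0, 0, 1]
Event 2: SEND 3->2: VV[3][3]++ -> VV[3]=[0, 0, 0, 2], msg_vec=[0, 0, 0, 2]; VV[2]=max(VV[2],msg_vec) then VV[2][2]++ -> VV[2]=[0, 0, 1, 2]
Event 3: SEND 2->3: VV[2][2]++ -> VV[2]=[0, 0, 2, 2], msg_vec=[0, 0, 2, 2]; VV[3]=max(VV[3],msg_vec) then VV[3][3]++ -> VV[3]=[0, 0, 2, 3]
Event 4: LOCAL 2: VV[2][2]++ -> VV[2]=[0, 0, 3, 2]
Event 5: LOCAL 3: VV[3][3]++ -> VV[3]=[0, 0, 2, 4]
Event 6: SEND 3->2: VV[3][3]++ -> VV[3]=[0, 0, 2, 5], msg_vec=[0, 0, 2, 5]; VV[2]=max(VV[2],msg_vec) then VV[2][2]++ -> VV[2]=[0, 0, 4, 5]
Event 2 stamp: [0, 0, 0, 2]
Event 4 stamp: [0, 0, 3, 2]
[0, 0, 0, 2] <= [0, 0, 3, 2]? True. Equal? False. Happens-before: True

Answer: yes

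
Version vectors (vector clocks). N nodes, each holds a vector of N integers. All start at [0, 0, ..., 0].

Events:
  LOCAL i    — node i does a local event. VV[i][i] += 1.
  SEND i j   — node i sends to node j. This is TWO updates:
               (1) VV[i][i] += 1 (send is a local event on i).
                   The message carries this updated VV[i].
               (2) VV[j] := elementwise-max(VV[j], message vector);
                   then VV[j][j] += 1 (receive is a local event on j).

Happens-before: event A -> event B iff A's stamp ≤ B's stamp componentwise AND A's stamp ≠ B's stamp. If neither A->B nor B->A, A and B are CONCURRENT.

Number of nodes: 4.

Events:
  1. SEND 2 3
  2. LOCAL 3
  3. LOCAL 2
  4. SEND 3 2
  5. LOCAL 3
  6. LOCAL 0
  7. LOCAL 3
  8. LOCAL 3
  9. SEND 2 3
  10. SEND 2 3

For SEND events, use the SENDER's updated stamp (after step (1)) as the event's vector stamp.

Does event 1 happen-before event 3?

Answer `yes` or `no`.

Answer: yes

Derivation:
Initial: VV[0]=[0, 0, 0, 0]
Initial: VV[1]=[0, 0, 0, 0]
Initial: VV[2]=[0, 0, 0, 0]
Initial: VV[3]=[0, 0, 0, 0]
Event 1: SEND 2->3: VV[2][2]++ -> VV[2]=[0, 0, 1, 0], msg_vec=[0, 0, 1, 0]; VV[3]=max(VV[3],msg_vec) then VV[3][3]++ -> VV[3]=[0, 0, 1, 1]
Event 2: LOCAL 3: VV[3][3]++ -> VV[3]=[0, 0, 1, 2]
Event 3: LOCAL 2: VV[2][2]++ -> VV[2]=[0, 0, 2, 0]
Event 4: SEND 3->2: VV[3][3]++ -> VV[3]=[0, 0, 1, 3], msg_vec=[0, 0, 1, 3]; VV[2]=max(VV[2],msg_vec) then VV[2][2]++ -> VV[2]=[0, 0, 3, 3]
Event 5: LOCAL 3: VV[3][3]++ -> VV[3]=[0, 0, 1, 4]
Event 6: LOCAL 0: VV[0][0]++ -> VV[0]=[1, 0, 0, 0]
Event 7: LOCAL 3: VV[3][3]++ -> VV[3]=[0, 0, 1, 5]
Event 8: LOCAL 3: VV[3][3]++ -> VV[3]=[0, 0, 1, 6]
Event 9: SEND 2->3: VV[2][2]++ -> VV[2]=[0, 0, 4, 3], msg_vec=[0, 0, 4, 3]; VV[3]=max(VV[3],msg_vec) then VV[3][3]++ -> VV[3]=[0, 0, 4, 7]
Event 10: SEND 2->3: VV[2][2]++ -> VV[2]=[0, 0, 5, 3], msg_vec=[0, 0, 5, 3]; VV[3]=max(VV[3],msg_vec) then VV[3][3]++ -> VV[3]=[0, 0, 5, 8]
Event 1 stamp: [0, 0, 1, 0]
Event 3 stamp: [0, 0, 2, 0]
[0, 0, 1, 0] <= [0, 0, 2, 0]? True. Equal? False. Happens-before: True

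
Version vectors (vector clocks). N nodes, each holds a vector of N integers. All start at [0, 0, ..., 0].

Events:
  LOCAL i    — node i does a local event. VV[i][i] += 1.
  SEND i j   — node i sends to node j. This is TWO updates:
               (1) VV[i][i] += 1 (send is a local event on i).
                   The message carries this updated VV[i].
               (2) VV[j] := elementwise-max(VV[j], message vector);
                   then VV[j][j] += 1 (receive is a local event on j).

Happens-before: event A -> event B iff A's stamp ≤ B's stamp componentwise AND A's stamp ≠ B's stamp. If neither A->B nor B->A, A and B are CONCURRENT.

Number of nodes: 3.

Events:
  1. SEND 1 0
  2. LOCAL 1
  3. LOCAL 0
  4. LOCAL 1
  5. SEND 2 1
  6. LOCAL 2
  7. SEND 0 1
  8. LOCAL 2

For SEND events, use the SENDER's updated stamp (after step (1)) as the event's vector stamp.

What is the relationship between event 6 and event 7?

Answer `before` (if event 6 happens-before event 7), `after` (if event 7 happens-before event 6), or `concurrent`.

Initial: VV[0]=[0, 0, 0]
Initial: VV[1]=[0, 0, 0]
Initial: VV[2]=[0, 0, 0]
Event 1: SEND 1->0: VV[1][1]++ -> VV[1]=[0, 1, 0], msg_vec=[0, 1, 0]; VV[0]=max(VV[0],msg_vec) then VV[0][0]++ -> VV[0]=[1, 1, 0]
Event 2: LOCAL 1: VV[1][1]++ -> VV[1]=[0, 2, 0]
Event 3: LOCAL 0: VV[0][0]++ -> VV[0]=[2, 1, 0]
Event 4: LOCAL 1: VV[1][1]++ -> VV[1]=[0, 3, 0]
Event 5: SEND 2->1: VV[2][2]++ -> VV[2]=[0, 0, 1], msg_vec=[0, 0, 1]; VV[1]=max(VV[1],msg_vec) then VV[1][1]++ -> VV[1]=[0, 4, 1]
Event 6: LOCAL 2: VV[2][2]++ -> VV[2]=[0, 0, 2]
Event 7: SEND 0->1: VV[0][0]++ -> VV[0]=[3, 1, 0], msg_vec=[3, 1, 0]; VV[1]=max(VV[1],msg_vec) then VV[1][1]++ -> VV[1]=[3, 5, 1]
Event 8: LOCAL 2: VV[2][2]++ -> VV[2]=[0, 0, 3]
Event 6 stamp: [0, 0, 2]
Event 7 stamp: [3, 1, 0]
[0, 0, 2] <= [3, 1, 0]? False
[3, 1, 0] <= [0, 0, 2]? False
Relation: concurrent

Answer: concurrent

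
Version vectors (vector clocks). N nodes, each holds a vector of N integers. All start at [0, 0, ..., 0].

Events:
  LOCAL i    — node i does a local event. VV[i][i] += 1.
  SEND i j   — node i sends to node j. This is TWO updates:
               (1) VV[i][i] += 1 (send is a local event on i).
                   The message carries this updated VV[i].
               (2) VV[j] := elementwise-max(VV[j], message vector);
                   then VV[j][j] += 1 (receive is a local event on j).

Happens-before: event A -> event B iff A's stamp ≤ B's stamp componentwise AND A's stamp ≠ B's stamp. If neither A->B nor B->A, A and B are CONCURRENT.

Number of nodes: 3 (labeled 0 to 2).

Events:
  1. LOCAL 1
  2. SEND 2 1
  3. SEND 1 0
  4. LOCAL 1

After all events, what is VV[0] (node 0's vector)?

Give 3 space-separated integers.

Answer: 1 3 1

Derivation:
Initial: VV[0]=[0, 0, 0]
Initial: VV[1]=[0, 0, 0]
Initial: VV[2]=[0, 0, 0]
Event 1: LOCAL 1: VV[1][1]++ -> VV[1]=[0, 1, 0]
Event 2: SEND 2->1: VV[2][2]++ -> VV[2]=[0, 0, 1], msg_vec=[0, 0, 1]; VV[1]=max(VV[1],msg_vec) then VV[1][1]++ -> VV[1]=[0, 2, 1]
Event 3: SEND 1->0: VV[1][1]++ -> VV[1]=[0, 3, 1], msg_vec=[0, 3, 1]; VV[0]=max(VV[0],msg_vec) then VV[0][0]++ -> VV[0]=[1, 3, 1]
Event 4: LOCAL 1: VV[1][1]++ -> VV[1]=[0, 4, 1]
Final vectors: VV[0]=[1, 3, 1]; VV[1]=[0, 4, 1]; VV[2]=[0, 0, 1]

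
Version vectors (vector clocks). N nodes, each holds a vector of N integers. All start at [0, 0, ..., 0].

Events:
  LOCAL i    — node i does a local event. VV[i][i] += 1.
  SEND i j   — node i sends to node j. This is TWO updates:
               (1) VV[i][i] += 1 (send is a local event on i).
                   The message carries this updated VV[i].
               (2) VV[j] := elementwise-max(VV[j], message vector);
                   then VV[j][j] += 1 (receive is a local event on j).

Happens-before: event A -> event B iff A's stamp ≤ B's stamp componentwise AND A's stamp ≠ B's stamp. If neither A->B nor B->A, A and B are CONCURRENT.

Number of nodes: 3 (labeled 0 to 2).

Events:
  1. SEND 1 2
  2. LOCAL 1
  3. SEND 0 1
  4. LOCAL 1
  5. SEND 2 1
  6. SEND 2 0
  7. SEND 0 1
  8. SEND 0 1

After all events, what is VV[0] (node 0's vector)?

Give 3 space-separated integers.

Answer: 4 1 3

Derivation:
Initial: VV[0]=[0, 0, 0]
Initial: VV[1]=[0, 0, 0]
Initial: VV[2]=[0, 0, 0]
Event 1: SEND 1->2: VV[1][1]++ -> VV[1]=[0, 1, 0], msg_vec=[0, 1, 0]; VV[2]=max(VV[2],msg_vec) then VV[2][2]++ -> VV[2]=[0, 1, 1]
Event 2: LOCAL 1: VV[1][1]++ -> VV[1]=[0, 2, 0]
Event 3: SEND 0->1: VV[0][0]++ -> VV[0]=[1, 0, 0], msg_vec=[1, 0, 0]; VV[1]=max(VV[1],msg_vec) then VV[1][1]++ -> VV[1]=[1, 3, 0]
Event 4: LOCAL 1: VV[1][1]++ -> VV[1]=[1, 4, 0]
Event 5: SEND 2->1: VV[2][2]++ -> VV[2]=[0, 1, 2], msg_vec=[0, 1, 2]; VV[1]=max(VV[1],msg_vec) then VV[1][1]++ -> VV[1]=[1, 5, 2]
Event 6: SEND 2->0: VV[2][2]++ -> VV[2]=[0, 1, 3], msg_vec=[0, 1, 3]; VV[0]=max(VV[0],msg_vec) then VV[0][0]++ -> VV[0]=[2, 1, 3]
Event 7: SEND 0->1: VV[0][0]++ -> VV[0]=[3, 1, 3], msg_vec=[3, 1, 3]; VV[1]=max(VV[1],msg_vec) then VV[1][1]++ -> VV[1]=[3, 6, 3]
Event 8: SEND 0->1: VV[0][0]++ -> VV[0]=[4, 1, 3], msg_vec=[4, 1, 3]; VV[1]=max(VV[1],msg_vec) then VV[1][1]++ -> VV[1]=[4, 7, 3]
Final vectors: VV[0]=[4, 1, 3]; VV[1]=[4, 7, 3]; VV[2]=[0, 1, 3]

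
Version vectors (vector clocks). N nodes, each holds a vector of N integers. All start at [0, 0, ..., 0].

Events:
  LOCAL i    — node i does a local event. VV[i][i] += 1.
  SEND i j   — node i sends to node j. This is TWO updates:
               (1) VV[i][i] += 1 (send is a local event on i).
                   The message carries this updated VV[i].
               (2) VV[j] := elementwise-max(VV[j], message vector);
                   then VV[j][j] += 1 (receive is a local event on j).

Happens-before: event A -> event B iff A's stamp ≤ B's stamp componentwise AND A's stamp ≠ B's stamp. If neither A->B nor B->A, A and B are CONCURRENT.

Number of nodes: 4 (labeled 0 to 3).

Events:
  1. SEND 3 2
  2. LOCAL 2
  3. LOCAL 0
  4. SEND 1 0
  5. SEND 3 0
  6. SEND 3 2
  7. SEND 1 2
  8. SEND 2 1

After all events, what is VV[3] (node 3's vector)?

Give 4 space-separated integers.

Answer: 0 0 0 3

Derivation:
Initial: VV[0]=[0, 0, 0, 0]
Initial: VV[1]=[0, 0, 0, 0]
Initial: VV[2]=[0, 0, 0, 0]
Initial: VV[3]=[0, 0, 0, 0]
Event 1: SEND 3->2: VV[3][3]++ -> VV[3]=[0, 0, 0, 1], msg_vec=[0, 0, 0, 1]; VV[2]=max(VV[2],msg_vec) then VV[2][2]++ -> VV[2]=[0, 0, 1, 1]
Event 2: LOCAL 2: VV[2][2]++ -> VV[2]=[0, 0, 2, 1]
Event 3: LOCAL 0: VV[0][0]++ -> VV[0]=[1, 0, 0, 0]
Event 4: SEND 1->0: VV[1][1]++ -> VV[1]=[0, 1, 0, 0], msg_vec=[0, 1, 0, 0]; VV[0]=max(VV[0],msg_vec) then VV[0][0]++ -> VV[0]=[2, 1, 0, 0]
Event 5: SEND 3->0: VV[3][3]++ -> VV[3]=[0, 0, 0, 2], msg_vec=[0, 0, 0, 2]; VV[0]=max(VV[0],msg_vec) then VV[0][0]++ -> VV[0]=[3, 1, 0, 2]
Event 6: SEND 3->2: VV[3][3]++ -> VV[3]=[0, 0, 0, 3], msg_vec=[0, 0, 0, 3]; VV[2]=max(VV[2],msg_vec) then VV[2][2]++ -> VV[2]=[0, 0, 3, 3]
Event 7: SEND 1->2: VV[1][1]++ -> VV[1]=[0, 2, 0, 0], msg_vec=[0, 2, 0, 0]; VV[2]=max(VV[2],msg_vec) then VV[2][2]++ -> VV[2]=[0, 2, 4, 3]
Event 8: SEND 2->1: VV[2][2]++ -> VV[2]=[0, 2, 5, 3], msg_vec=[0, 2, 5, 3]; VV[1]=max(VV[1],msg_vec) then VV[1][1]++ -> VV[1]=[0, 3, 5, 3]
Final vectors: VV[0]=[3, 1, 0, 2]; VV[1]=[0, 3, 5, 3]; VV[2]=[0, 2, 5, 3]; VV[3]=[0, 0, 0, 3]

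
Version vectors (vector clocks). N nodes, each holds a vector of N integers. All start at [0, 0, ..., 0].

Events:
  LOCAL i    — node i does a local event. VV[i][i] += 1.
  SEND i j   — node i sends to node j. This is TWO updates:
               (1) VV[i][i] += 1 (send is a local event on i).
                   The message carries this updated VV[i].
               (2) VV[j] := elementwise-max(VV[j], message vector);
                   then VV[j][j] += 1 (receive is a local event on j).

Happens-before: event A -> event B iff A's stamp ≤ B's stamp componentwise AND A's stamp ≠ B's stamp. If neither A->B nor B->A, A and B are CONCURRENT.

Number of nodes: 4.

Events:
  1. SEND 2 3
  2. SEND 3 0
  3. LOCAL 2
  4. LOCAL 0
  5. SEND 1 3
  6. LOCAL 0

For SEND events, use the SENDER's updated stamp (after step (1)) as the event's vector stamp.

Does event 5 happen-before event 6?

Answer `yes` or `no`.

Initial: VV[0]=[0, 0, 0, 0]
Initial: VV[1]=[0, 0, 0, 0]
Initial: VV[2]=[0, 0, 0, 0]
Initial: VV[3]=[0, 0, 0, 0]
Event 1: SEND 2->3: VV[2][2]++ -> VV[2]=[0, 0, 1, 0], msg_vec=[0, 0, 1, 0]; VV[3]=max(VV[3],msg_vec) then VV[3][3]++ -> VV[3]=[0, 0, 1, 1]
Event 2: SEND 3->0: VV[3][3]++ -> VV[3]=[0, 0, 1, 2], msg_vec=[0, 0, 1, 2]; VV[0]=max(VV[0],msg_vec) then VV[0][0]++ -> VV[0]=[1, 0, 1, 2]
Event 3: LOCAL 2: VV[2][2]++ -> VV[2]=[0, 0, 2, 0]
Event 4: LOCAL 0: VV[0][0]++ -> VV[0]=[2, 0, 1, 2]
Event 5: SEND 1->3: VV[1][1]++ -> VV[1]=[0, 1, 0, 0], msg_vec=[0, 1, 0, 0]; VV[3]=max(VV[3],msg_vec) then VV[3][3]++ -> VV[3]=[0, 1, 1, 3]
Event 6: LOCAL 0: VV[0][0]++ -> VV[0]=[3, 0, 1, 2]
Event 5 stamp: [0, 1, 0, 0]
Event 6 stamp: [3, 0, 1, 2]
[0, 1, 0, 0] <= [3, 0, 1, 2]? False. Equal? False. Happens-before: False

Answer: no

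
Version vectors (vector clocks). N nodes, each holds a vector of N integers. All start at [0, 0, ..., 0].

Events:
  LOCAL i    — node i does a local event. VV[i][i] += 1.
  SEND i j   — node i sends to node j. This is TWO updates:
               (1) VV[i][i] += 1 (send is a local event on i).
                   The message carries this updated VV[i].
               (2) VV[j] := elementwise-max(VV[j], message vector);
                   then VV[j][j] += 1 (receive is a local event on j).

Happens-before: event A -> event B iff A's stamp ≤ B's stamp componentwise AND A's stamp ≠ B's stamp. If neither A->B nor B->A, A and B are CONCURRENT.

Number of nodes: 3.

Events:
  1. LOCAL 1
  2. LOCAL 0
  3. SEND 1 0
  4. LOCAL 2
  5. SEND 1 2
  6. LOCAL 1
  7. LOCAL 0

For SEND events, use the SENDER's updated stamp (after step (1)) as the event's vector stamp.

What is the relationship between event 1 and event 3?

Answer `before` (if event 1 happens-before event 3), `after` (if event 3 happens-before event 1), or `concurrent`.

Answer: before

Derivation:
Initial: VV[0]=[0, 0, 0]
Initial: VV[1]=[0, 0, 0]
Initial: VV[2]=[0, 0, 0]
Event 1: LOCAL 1: VV[1][1]++ -> VV[1]=[0, 1, 0]
Event 2: LOCAL 0: VV[0][0]++ -> VV[0]=[1, 0, 0]
Event 3: SEND 1->0: VV[1][1]++ -> VV[1]=[0, 2, 0], msg_vec=[0, 2, 0]; VV[0]=max(VV[0],msg_vec) then VV[0][0]++ -> VV[0]=[2, 2, 0]
Event 4: LOCAL 2: VV[2][2]++ -> VV[2]=[0, 0, 1]
Event 5: SEND 1->2: VV[1][1]++ -> VV[1]=[0, 3, 0], msg_vec=[0, 3, 0]; VV[2]=max(VV[2],msg_vec) then VV[2][2]++ -> VV[2]=[0, 3, 2]
Event 6: LOCAL 1: VV[1][1]++ -> VV[1]=[0, 4, 0]
Event 7: LOCAL 0: VV[0][0]++ -> VV[0]=[3, 2, 0]
Event 1 stamp: [0, 1, 0]
Event 3 stamp: [0, 2, 0]
[0, 1, 0] <= [0, 2, 0]? True
[0, 2, 0] <= [0, 1, 0]? False
Relation: before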